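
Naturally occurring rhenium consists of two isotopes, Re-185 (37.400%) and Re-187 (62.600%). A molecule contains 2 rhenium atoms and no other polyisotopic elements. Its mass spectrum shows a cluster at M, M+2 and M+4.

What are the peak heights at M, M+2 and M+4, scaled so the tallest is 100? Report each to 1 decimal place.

Each Re atom is independently Re-185 (p = 0.37400) or Re-187 (q = 0.62600); the cluster is the binomial expansion (p + q)^2.
P(M) = 0.37400^2 = 0.139876
P(M+2) = 2 × 0.37400^1 × 0.62600^1 = 0.468248
P(M+4) = 0.62600^2 = 0.391876
The M+2 peak is largest (0.468248); scaling to 100 gives 29.9 : 100.0 : 83.7.

29.9 : 100.0 : 83.7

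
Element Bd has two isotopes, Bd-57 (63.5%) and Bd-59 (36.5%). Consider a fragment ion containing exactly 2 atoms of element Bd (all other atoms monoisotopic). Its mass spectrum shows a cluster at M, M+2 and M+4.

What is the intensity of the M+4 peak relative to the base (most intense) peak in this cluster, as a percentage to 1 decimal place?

28.7%

Term probabilities: M 0.4032, M+2 0.4636, M+4 0.1332. Base peak = M+2.
P(M+2) = C(2,1) × 0.635^1 × 0.365^1 = 2 × 0.6350 × 0.3650 = 0.463550 (base)
P(M+4) = C(2,2) × 0.635^0 × 0.365^2 = 1 × 1.0000 × 0.133225 = 0.133225
Relative intensity = 0.133225 / 0.463550 × 100 = 28.7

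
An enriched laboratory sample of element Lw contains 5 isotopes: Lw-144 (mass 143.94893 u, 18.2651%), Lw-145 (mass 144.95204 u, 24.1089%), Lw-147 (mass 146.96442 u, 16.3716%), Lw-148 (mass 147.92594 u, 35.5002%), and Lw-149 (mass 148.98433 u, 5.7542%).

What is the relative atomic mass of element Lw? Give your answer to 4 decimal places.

146.3860 u

The abundance-weighted mean is 0.182651 × 143.94893 + 0.241089 × 144.95204 + 0.163716 × 146.96442 + 0.355002 × 147.92594 + 0.057542 × 148.98433
= 26.292416 + 34.946342 + 24.060427 + 52.514005 + 8.572856 = 146.386046 u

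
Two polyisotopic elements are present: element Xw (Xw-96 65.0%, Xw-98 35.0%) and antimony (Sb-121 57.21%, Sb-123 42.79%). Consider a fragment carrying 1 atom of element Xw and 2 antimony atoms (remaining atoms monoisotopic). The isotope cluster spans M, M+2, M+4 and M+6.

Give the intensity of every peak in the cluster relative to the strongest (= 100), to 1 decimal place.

Element Xw pattern (n=1): 0.6500 : 0.3500
Antimony pattern (n=2): 0.32729841 : 0.48960318 : 0.18309841
Convolve the two distributions (both contribute in 2-u steps):
  M: 0.6500×0.32729841 = 0.212744
  M+2: 0.6500×0.48960318 + 0.3500×0.32729841 = 0.432797
  M+4: 0.6500×0.18309841 + 0.3500×0.48960318 = 0.290375
  M+6: 0.3500×0.18309841 = 0.064084
Scale to base peak (0.432797) = 100: 49.2 : 100.0 : 67.1 : 14.8

49.2 : 100.0 : 67.1 : 14.8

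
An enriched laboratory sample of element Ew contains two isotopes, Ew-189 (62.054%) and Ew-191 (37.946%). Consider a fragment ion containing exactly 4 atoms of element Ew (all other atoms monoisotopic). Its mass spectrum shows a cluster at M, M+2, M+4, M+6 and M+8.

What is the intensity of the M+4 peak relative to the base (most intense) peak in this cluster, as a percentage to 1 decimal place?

Term probabilities: M 0.1483, M+2 0.3627, M+4 0.3327, M+6 0.1356, M+8 0.0207. Base peak = M+2.
P(M+2) = C(4,1) × 0.62054^3 × 0.37946^1 = 4 × 0.23895127 × 0.37946 = 0.362690 (base)
P(M+4) = C(4,2) × 0.62054^2 × 0.37946^2 = 6 × 0.38506989 × 0.14398989 = 0.332677
Relative intensity = 0.332677 / 0.362690 × 100 = 91.7

91.7%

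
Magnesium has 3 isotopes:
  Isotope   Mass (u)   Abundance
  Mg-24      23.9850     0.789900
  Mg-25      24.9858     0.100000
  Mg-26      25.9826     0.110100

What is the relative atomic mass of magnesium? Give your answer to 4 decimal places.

24.3050 u

Ar = Σ fᵢ·mᵢ = 0.789900 × 23.9850 + 0.100000 × 24.9858 + 0.110100 × 25.9826
= 18.94575 + 2.49858 + 2.86068 = 24.30501 u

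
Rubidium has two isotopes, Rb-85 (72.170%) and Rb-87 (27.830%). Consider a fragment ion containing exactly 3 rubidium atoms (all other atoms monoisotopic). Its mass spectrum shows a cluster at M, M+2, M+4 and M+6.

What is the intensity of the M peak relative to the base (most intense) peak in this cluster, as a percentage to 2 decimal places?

Binomial terms of (0.72170 + 0.27830)^3: M 0.3759, M+2 0.4349, M+4 0.1677, M+6 0.0216 → M+2 is the base peak.
P(M+2) = C(3,1) × 0.72170^2 × 0.27830^1 = 3 × 0.52085089 × 0.2783 = 0.434858 (base)
P(M) = C(3,0) × 0.72170^3 × 0.27830^0 = 1 × 0.37589809 × 1.0000 = 0.375898
Relative intensity = 0.375898 / 0.434858 × 100 = 86.44

86.44%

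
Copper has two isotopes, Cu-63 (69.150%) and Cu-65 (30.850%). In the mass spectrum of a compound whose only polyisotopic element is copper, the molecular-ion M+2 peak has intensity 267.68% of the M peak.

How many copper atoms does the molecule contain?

With n Cu atoms, P(M+2)/P(M) = C(n,1)·p^(n−1)q / p^n = n·q/p = n · 0.30850/0.69150.
n = 2.6768 × 0.69150/0.30850 = 6.00 ≈ 6

6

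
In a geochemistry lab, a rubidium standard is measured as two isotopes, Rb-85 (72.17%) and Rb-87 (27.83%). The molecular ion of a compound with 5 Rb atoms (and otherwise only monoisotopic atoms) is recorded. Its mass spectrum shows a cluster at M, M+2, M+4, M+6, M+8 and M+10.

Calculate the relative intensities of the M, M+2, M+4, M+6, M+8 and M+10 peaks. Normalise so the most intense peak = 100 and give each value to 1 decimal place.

51.9 : 100.0 : 77.1 : 29.7 : 5.7 : 0.4

The 5 Rb atoms are independent, so intensities follow the terms of (0.7217 + 0.2783)^5.
P(M) = 0.7217^5 = 0.195787
P(M+2) = 5 × 0.7217^4 × 0.2783^1 = 0.377494
P(M+4) = 10 × 0.7217^3 × 0.2783^2 = 0.291136
P(M+6) = 10 × 0.7217^2 × 0.2783^3 = 0.112267
P(M+8) = 5 × 0.7217^1 × 0.2783^4 = 0.021646
P(M+10) = 0.2783^5 = 0.001669
The M+2 peak is largest (0.377494); scaling to 100 gives 51.9 : 100.0 : 77.1 : 29.7 : 5.7 : 0.4.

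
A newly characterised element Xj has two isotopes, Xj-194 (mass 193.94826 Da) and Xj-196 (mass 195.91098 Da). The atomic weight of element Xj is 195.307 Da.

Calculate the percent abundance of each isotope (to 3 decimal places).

Xj-194: 30.773%, Xj-196: 69.227%

With x = fraction of Xj-194 (so Xj-196 is 1 − x):
193.94826·x + 195.91098·(1 − x) = 195.307
(193.94826 − 195.91098)·x = 195.307 − 195.91098
x = -0.60398 / -1.96272 = 0.30773 → 30.773% Xj-194, 69.227% Xj-196.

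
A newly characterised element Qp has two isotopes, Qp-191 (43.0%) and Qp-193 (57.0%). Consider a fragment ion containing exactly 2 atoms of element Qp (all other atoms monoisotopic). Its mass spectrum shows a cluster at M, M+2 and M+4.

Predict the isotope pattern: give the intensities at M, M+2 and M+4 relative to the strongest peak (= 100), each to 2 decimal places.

37.72 : 100.00 : 66.28

The 2 Qp atoms are independent, so intensities follow the terms of (0.430 + 0.570)^2.
P(M) = 0.430^2 = 0.184900
P(M+2) = 2 × 0.430^1 × 0.570^1 = 0.490200
P(M+4) = 0.570^2 = 0.324900
The M+2 peak is largest (0.490200); scaling to 100 gives 37.72 : 100.00 : 66.28.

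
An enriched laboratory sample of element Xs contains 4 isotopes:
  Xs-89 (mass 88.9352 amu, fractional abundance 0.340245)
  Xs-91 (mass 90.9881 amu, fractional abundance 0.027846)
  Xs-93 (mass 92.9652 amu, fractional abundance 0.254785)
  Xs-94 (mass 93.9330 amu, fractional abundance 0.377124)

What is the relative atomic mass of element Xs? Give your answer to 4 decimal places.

91.9039 amu

The abundance-weighted mean is 0.340245 × 88.9352 + 0.027846 × 90.9881 + 0.254785 × 92.9652 + 0.377124 × 93.9330
= 30.25976 + 2.53365 + 23.68614 + 35.42439 = 91.90394 amu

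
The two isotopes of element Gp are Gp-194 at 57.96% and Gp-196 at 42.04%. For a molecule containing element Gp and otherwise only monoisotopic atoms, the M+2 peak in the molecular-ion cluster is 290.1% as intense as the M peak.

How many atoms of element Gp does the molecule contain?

4

For n independent Gp atoms, I(M+2)/I(M) = n · (abundance Gp-196) / (abundance Gp-194) = n · 0.4204/0.5796.
n = 2.901 × 0.5796/0.4204 = 4.00 ≈ 4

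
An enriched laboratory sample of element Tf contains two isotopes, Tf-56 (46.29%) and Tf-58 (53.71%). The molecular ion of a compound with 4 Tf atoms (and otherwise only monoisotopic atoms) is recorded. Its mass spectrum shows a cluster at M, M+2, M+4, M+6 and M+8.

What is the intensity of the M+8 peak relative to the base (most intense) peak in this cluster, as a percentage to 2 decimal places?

Binomial terms of (0.4629 + 0.5371)^4: M 0.0459, M+2 0.2131, M+4 0.3709, M+6 0.2869, M+8 0.0832 → M+4 is the base peak.
P(M+4) = C(4,2) × 0.4629^2 × 0.5371^2 = 6 × 0.21427641 × 0.28847641 = 0.370882 (base)
P(M+8) = C(4,4) × 0.4629^0 × 0.5371^4 = 1 × 1.0000 × 0.08321864 = 0.083219
Relative intensity = 0.083219 / 0.370882 × 100 = 22.44

22.44%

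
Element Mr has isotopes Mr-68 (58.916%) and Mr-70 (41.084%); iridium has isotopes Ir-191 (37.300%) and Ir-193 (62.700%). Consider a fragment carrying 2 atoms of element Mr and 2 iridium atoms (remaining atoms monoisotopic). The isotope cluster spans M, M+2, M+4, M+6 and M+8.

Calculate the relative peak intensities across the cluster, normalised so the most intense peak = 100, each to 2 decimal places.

Element Mr pattern (n=2): 0.34710951 : 0.48410099 : 0.16878951
Iridium pattern (n=2): 0.139129 : 0.467742 : 0.393129
Convolve the two distributions (both contribute in 2-u steps):
  M: 0.34710951×0.139129 = 0.048293
  M+2: 0.34710951×0.467742 + 0.48410099×0.139129 = 0.229710
  M+4: 0.34710951×0.393129 + 0.48410099×0.467742 + 0.16878951×0.139129 = 0.386377
  M+6: 0.48410099×0.393129 + 0.16878951×0.467742 = 0.269264
  M+8: 0.16878951×0.393129 = 0.066356
Scale to base peak (0.386377) = 100: 12.50 : 59.45 : 100.00 : 69.69 : 17.17

12.50 : 59.45 : 100.00 : 69.69 : 17.17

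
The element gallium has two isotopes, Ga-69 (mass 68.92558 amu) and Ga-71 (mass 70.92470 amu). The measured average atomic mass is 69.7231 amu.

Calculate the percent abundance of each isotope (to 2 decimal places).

Ga-69: 60.11%, Ga-71: 39.89%

Writing the weighted mean with unknown fraction x of Ga-69:
68.92558·x + 70.92470·(1 − x) = 69.7231
(68.92558 − 70.92470)·x = 69.7231 − 70.92470
x = -1.20160 / -1.99912 = 0.60106 → 60.11% Ga-69, 39.89% Ga-71.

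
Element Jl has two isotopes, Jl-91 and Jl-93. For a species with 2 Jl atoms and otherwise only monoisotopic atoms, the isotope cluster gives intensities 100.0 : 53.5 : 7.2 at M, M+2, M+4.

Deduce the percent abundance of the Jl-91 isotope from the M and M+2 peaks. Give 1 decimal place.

78.9%

If p is the fraction of Jl that is Jl-91, then I(M+2)/I(M) = [C(2,1)·p^1·(1−p)] / p^2 = 2·(1−p)/p = 53.5/100.0 = 0.5350
(1−p)/p = 0.5350/2 = 0.2675  ⇒  p = 1/(1 + 0.2675) = 0.7890
Jl-91: 78.9%, Jl-93: 21.1%.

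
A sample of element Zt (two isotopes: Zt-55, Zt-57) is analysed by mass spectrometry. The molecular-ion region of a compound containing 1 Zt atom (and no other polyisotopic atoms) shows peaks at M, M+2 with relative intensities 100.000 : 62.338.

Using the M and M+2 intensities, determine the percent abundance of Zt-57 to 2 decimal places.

38.40%

Write p for the Zt-55 fraction. I(M+2)/I(M) = [C(1,1)·p^0·(1−p)] / p^1 = 1·(1−p)/p = 62.338/100.000 = 0.6234
(1−p)/p = 0.6234/1 = 0.6234  ⇒  p = 1/(1 + 0.6234) = 0.6160
Zt-55: 61.60%, Zt-57: 38.40%.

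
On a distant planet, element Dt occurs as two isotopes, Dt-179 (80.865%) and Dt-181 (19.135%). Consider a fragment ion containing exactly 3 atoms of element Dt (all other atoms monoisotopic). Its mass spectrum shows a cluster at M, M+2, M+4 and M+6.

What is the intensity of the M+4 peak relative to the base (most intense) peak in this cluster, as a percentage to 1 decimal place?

Term probabilities: M 0.5288, M+2 0.3754, M+4 0.0888, M+6 0.0070. Base peak = M.
P(M) = C(3,0) × 0.80865^3 × 0.19135^0 = 1 × 0.52878822 × 1.0000 = 0.528788 (base)
P(M+4) = C(3,2) × 0.80865^1 × 0.19135^2 = 3 × 0.80865 × 0.03661482 = 0.088826
Relative intensity = 0.088826 / 0.528788 × 100 = 16.8

16.8%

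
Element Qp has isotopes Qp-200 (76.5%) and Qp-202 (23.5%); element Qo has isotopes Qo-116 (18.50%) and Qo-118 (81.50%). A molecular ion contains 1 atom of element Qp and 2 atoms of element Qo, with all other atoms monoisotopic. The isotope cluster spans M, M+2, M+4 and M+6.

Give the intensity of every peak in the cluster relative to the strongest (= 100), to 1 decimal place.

4.5 : 41.2 : 100.0 : 27.0

Element Qp pattern (n=1): 0.7650 : 0.2350
Element Qo pattern (n=2): 0.034225 : 0.30155 : 0.664225
Convolve the two distributions (both contribute in 2-u steps):
  M: 0.7650×0.034225 = 0.026182
  M+2: 0.7650×0.30155 + 0.2350×0.034225 = 0.238729
  M+4: 0.7650×0.664225 + 0.2350×0.30155 = 0.578996
  M+6: 0.2350×0.664225 = 0.156093
Scale to base peak (0.578996) = 100: 4.5 : 41.2 : 100.0 : 27.0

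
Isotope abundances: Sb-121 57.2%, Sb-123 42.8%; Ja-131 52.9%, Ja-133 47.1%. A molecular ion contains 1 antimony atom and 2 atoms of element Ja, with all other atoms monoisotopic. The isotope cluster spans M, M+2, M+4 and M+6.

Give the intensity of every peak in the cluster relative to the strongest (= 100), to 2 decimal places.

Antimony pattern (n=1): 0.5720 : 0.4280
Element Ja pattern (n=2): 0.279841 : 0.498318 : 0.221841
Convolve the two distributions (both contribute in 2-u steps):
  M: 0.5720×0.279841 = 0.160069
  M+2: 0.5720×0.498318 + 0.4280×0.279841 = 0.404810
  M+4: 0.5720×0.221841 + 0.4280×0.498318 = 0.340173
  M+6: 0.4280×0.221841 = 0.094948
Scale to base peak (0.404810) = 100: 39.54 : 100.00 : 84.03 : 23.45

39.54 : 100.00 : 84.03 : 23.45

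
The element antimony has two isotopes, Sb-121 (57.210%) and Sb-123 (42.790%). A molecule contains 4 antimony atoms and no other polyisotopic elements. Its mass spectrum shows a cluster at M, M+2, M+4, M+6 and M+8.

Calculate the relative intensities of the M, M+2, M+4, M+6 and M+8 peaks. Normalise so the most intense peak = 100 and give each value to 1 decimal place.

The 4 Sb atoms are independent, so intensities follow the terms of (0.57210 + 0.42790)^4.
P(M) = 0.57210^4 = 0.107124
P(M+2) = 4 × 0.57210^3 × 0.42790^1 = 0.320493
P(M+4) = 6 × 0.57210^2 × 0.42790^2 = 0.359567
P(M+6) = 4 × 0.57210^1 × 0.42790^3 = 0.179291
P(M+8) = 0.42790^4 = 0.033525
The M+4 peak is largest (0.359567); scaling to 100 gives 29.8 : 89.1 : 100.0 : 49.9 : 9.3.

29.8 : 89.1 : 100.0 : 49.9 : 9.3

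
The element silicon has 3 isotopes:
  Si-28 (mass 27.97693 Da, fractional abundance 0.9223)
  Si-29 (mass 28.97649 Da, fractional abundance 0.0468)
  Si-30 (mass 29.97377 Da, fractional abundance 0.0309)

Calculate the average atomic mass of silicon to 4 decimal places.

28.0854 Da

Weight each isotope mass by its fractional abundance: 0.9223 × 27.97693 + 0.0468 × 28.97649 + 0.0309 × 29.97377
= 25.803123 + 1.356100 + 0.926189 = 28.085412 Da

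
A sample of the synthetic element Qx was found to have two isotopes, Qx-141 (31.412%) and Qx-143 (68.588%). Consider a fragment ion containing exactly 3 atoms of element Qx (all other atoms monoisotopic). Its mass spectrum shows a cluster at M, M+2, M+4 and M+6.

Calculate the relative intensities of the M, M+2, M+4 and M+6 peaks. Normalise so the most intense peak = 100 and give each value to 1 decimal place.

Each Qx atom is independently Qx-141 (p = 0.31412) or Qx-143 (q = 0.68588); the cluster is the binomial expansion (p + q)^3.
P(M) = 0.31412^3 = 0.030995
P(M+2) = 3 × 0.31412^2 × 0.68588^1 = 0.203030
P(M+4) = 3 × 0.31412^1 × 0.68588^2 = 0.443316
P(M+6) = 0.68588^3 = 0.322659
The M+4 peak is largest (0.443316); scaling to 100 gives 7.0 : 45.8 : 100.0 : 72.8.

7.0 : 45.8 : 100.0 : 72.8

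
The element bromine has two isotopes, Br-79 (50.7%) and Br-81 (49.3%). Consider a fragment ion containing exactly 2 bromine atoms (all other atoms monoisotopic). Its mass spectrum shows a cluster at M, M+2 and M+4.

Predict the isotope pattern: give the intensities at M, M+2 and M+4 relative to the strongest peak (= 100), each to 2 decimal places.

51.42 : 100.00 : 48.62

The 2 Br atoms are independent, so intensities follow the terms of (0.507 + 0.493)^2.
P(M) = 0.507^2 = 0.257049
P(M+2) = 2 × 0.507^1 × 0.493^1 = 0.499902
P(M+4) = 0.493^2 = 0.243049
The M+2 peak is largest (0.499902); scaling to 100 gives 51.42 : 100.00 : 48.62.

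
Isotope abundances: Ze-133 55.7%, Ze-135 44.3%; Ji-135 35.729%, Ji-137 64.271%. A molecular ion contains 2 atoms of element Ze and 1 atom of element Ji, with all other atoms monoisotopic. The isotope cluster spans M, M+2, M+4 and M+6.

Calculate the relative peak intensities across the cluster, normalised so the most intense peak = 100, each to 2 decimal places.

28.62 : 97.01 : 100.00 : 32.57

Element Ze pattern (n=2): 0.310249 : 0.493502 : 0.196249
Element Ji pattern (n=1): 0.35729 : 0.64271
Convolve the two distributions (both contribute in 2-u steps):
  M: 0.310249×0.35729 = 0.110849
  M+2: 0.310249×0.64271 + 0.493502×0.35729 = 0.375723
  M+4: 0.493502×0.64271 + 0.196249×0.35729 = 0.387296
  M+6: 0.196249×0.64271 = 0.126131
Scale to base peak (0.387296) = 100: 28.62 : 97.01 : 100.00 : 32.57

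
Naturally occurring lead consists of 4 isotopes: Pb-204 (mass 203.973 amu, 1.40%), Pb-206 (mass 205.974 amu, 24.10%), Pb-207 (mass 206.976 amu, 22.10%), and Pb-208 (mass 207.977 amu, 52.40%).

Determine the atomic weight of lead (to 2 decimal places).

207.22 amu

The abundance-weighted mean is 0.0140 × 203.973 + 0.2410 × 205.974 + 0.2210 × 206.976 + 0.5240 × 207.977
= 2.8556 + 49.6397 + 45.7417 + 108.9799 = 207.2169 amu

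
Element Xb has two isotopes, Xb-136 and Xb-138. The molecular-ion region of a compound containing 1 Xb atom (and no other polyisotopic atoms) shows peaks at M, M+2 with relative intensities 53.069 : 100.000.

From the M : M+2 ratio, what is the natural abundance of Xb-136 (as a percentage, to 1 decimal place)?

34.7%

If p is the fraction of Xb that is Xb-136, then I(M+2)/I(M) = [C(1,1)·p^0·(1−p)] / p^1 = 1·(1−p)/p = 100.000/53.069 = 1.8843
(1−p)/p = 1.8843/1 = 1.8843  ⇒  p = 1/(1 + 1.8843) = 0.3467
Xb-136: 34.7%, Xb-138: 65.3%.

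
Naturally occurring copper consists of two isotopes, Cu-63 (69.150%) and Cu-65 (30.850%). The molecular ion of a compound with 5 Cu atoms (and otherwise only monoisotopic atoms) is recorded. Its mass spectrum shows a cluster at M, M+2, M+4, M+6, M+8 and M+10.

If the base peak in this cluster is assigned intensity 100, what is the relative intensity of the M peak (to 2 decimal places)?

Term probabilities: M 0.1581, M+2 0.3527, M+4 0.3147, M+6 0.1404, M+8 0.0313, M+10 0.0028. Base peak = M+2.
P(M+2) = C(5,1) × 0.69150^4 × 0.30850^1 = 5 × 0.2286487 × 0.3085 = 0.352691 (base)
P(M) = C(5,0) × 0.69150^5 × 0.30850^0 = 1 × 0.15811058 × 1.0000 = 0.158111
Relative intensity = 0.158111 / 0.352691 × 100 = 44.83

44.83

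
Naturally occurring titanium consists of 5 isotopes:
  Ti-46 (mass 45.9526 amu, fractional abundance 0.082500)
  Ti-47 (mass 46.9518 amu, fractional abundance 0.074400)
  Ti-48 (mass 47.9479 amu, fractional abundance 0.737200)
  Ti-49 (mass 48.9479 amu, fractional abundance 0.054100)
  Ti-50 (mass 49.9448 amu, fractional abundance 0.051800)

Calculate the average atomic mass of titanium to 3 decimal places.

The abundance-weighted mean is 0.082500 × 45.9526 + 0.074400 × 46.9518 + 0.737200 × 47.9479 + 0.054100 × 48.9479 + 0.051800 × 49.9448
= 3.79109 + 3.49321 + 35.34719 + 2.64808 + 2.58714 = 47.86671 amu

47.867 amu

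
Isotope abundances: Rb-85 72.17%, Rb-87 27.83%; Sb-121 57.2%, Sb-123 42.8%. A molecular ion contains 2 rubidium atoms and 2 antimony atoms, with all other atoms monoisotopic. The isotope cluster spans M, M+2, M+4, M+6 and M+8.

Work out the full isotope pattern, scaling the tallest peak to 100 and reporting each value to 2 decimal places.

Rubidium pattern (n=2): 0.52085089 : 0.40169822 : 0.07745089
Antimony pattern (n=2): 0.327184 : 0.489632 : 0.183184
Convolve the two distributions (both contribute in 2-u steps):
  M: 0.52085089×0.327184 = 0.170414
  M+2: 0.52085089×0.489632 + 0.40169822×0.327184 = 0.386454
  M+4: 0.52085089×0.183184 + 0.40169822×0.489632 + 0.07745089×0.327184 = 0.317437
  M+6: 0.40169822×0.183184 + 0.07745089×0.489632 = 0.111507
  M+8: 0.07745089×0.183184 = 0.014188
Scale to base peak (0.386454) = 100: 44.10 : 100.00 : 82.14 : 28.85 : 3.67

44.10 : 100.00 : 82.14 : 28.85 : 3.67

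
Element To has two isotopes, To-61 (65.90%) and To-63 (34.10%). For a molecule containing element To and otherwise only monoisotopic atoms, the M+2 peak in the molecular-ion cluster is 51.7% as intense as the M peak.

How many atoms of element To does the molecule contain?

1

For n independent To atoms, I(M+2)/I(M) = n · (abundance To-63) / (abundance To-61) = n · 0.3410/0.6590.
n = 0.517 × 0.6590/0.3410 = 1.00 ≈ 1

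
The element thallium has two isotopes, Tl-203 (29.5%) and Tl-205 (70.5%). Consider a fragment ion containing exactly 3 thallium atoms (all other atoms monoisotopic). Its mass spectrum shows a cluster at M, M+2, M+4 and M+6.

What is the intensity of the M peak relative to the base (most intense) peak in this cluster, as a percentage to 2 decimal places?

5.84%

Term probabilities: M 0.0257, M+2 0.1841, M+4 0.4399, M+6 0.3504. Base peak = M+4.
P(M+4) = C(3,2) × 0.295^1 × 0.705^2 = 3 × 0.2950 × 0.497025 = 0.439867 (base)
P(M) = C(3,0) × 0.295^3 × 0.705^0 = 1 × 0.02567237 × 1.0000 = 0.025672
Relative intensity = 0.025672 / 0.439867 × 100 = 5.84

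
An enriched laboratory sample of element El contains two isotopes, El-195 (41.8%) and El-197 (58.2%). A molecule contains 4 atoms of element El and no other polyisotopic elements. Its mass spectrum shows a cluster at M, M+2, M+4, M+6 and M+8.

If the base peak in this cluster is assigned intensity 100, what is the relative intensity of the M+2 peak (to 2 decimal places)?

Binomial terms of (0.418 + 0.582)^4: M 0.0305, M+2 0.1700, M+4 0.3551, M+6 0.3296, M+8 0.1147 → M+4 is the base peak.
P(M+4) = C(4,2) × 0.418^2 × 0.582^2 = 6 × 0.174724 × 0.338724 = 0.355099 (base)
P(M+2) = C(4,1) × 0.418^3 × 0.582^1 = 4 × 0.07303463 × 0.5820 = 0.170025
Relative intensity = 0.170025 / 0.355099 × 100 = 47.88

47.88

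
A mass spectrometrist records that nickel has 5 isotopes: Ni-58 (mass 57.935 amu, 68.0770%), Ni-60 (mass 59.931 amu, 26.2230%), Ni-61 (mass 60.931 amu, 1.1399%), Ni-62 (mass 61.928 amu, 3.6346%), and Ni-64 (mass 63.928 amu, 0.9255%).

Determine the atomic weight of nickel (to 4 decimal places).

58.6932 amu

Weight each isotope mass by its fractional abundance: 0.680770 × 57.935 + 0.262230 × 59.931 + 0.011399 × 60.931 + 0.036346 × 61.928 + 0.009255 × 63.928
= 39.44041 + 15.71571 + 0.69455 + 2.25084 + 0.59165 = 58.69316 amu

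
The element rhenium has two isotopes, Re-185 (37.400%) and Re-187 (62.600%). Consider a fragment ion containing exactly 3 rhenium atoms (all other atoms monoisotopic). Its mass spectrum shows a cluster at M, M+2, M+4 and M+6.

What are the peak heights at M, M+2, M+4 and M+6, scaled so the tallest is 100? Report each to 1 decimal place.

Each Re atom is independently Re-185 (p = 0.37400) or Re-187 (q = 0.62600); the cluster is the binomial expansion (p + q)^3.
P(M) = 0.37400^3 = 0.052314
P(M+2) = 3 × 0.37400^2 × 0.62600^1 = 0.262687
P(M+4) = 3 × 0.37400^1 × 0.62600^2 = 0.439685
P(M+6) = 0.62600^3 = 0.245314
The M+4 peak is largest (0.439685); scaling to 100 gives 11.9 : 59.7 : 100.0 : 55.8.

11.9 : 59.7 : 100.0 : 55.8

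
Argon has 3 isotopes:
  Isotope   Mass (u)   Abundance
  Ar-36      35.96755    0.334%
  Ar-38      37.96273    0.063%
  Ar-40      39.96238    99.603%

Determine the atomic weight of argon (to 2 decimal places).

Ar = Σ fᵢ·mᵢ = 0.00334 × 35.96755 + 0.00063 × 37.96273 + 0.99603 × 39.96238
= 0.120132 + 0.023917 + 39.803729 = 39.947778 u

39.95 u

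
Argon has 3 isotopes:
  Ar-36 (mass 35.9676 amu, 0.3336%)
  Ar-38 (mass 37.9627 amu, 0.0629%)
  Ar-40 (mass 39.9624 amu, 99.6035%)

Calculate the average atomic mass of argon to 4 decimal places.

Ar = Σ fᵢ·mᵢ = 0.003336 × 35.9676 + 0.000629 × 37.9627 + 0.996035 × 39.9624
= 0.11999 + 0.02388 + 39.80395 = 39.94782 amu

39.9478 amu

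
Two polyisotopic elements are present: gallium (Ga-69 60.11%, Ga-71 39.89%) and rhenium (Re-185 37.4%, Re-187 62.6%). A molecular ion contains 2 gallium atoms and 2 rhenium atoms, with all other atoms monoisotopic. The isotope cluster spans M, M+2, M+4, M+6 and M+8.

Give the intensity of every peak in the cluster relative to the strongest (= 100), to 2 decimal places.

Gallium pattern (n=2): 0.36132121 : 0.47955758 : 0.15912121
Rhenium pattern (n=2): 0.139876 : 0.468248 : 0.391876
Convolve the two distributions (both contribute in 2-u steps):
  M: 0.36132121×0.139876 = 0.050540
  M+2: 0.36132121×0.468248 + 0.47955758×0.139876 = 0.236267
  M+4: 0.36132121×0.391876 + 0.47955758×0.468248 + 0.15912121×0.139876 = 0.388402
  M+6: 0.47955758×0.391876 + 0.15912121×0.468248 = 0.262435
  M+8: 0.15912121×0.391876 = 0.062356
Scale to base peak (0.388402) = 100: 13.01 : 60.83 : 100.00 : 67.57 : 16.05

13.01 : 60.83 : 100.00 : 67.57 : 16.05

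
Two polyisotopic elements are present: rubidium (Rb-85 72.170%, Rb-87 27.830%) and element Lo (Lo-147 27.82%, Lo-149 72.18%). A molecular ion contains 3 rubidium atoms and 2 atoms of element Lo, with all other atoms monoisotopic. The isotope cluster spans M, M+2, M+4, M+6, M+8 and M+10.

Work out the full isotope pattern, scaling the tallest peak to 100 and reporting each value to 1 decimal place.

Rubidium pattern (n=3): 0.37589809 : 0.43485841 : 0.16768892 : 0.02155458
Element Lo pattern (n=2): 0.07739524 : 0.40160952 : 0.52099524
Convolve the two distributions (both contribute in 2-u steps):
  M: 0.37589809×0.07739524 = 0.029093
  M+2: 0.37589809×0.40160952 + 0.43485841×0.07739524 = 0.184620
  M+4: 0.37589809×0.52099524 + 0.43485841×0.40160952 + 0.16768892×0.07739524 = 0.383463
  M+6: 0.43485841×0.52099524 + 0.16768892×0.40160952 + 0.02155458×0.07739524 = 0.295573
  M+8: 0.16768892×0.52099524 + 0.02155458×0.40160952 = 0.096022
  M+10: 0.02155458×0.52099524 = 0.011230
Scale to base peak (0.383463) = 100: 7.6 : 48.1 : 100.0 : 77.1 : 25.0 : 2.9

7.6 : 48.1 : 100.0 : 77.1 : 25.0 : 2.9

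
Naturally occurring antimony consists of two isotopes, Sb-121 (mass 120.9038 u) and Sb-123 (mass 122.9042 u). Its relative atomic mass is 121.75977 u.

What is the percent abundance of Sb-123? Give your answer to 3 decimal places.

Writing the weighted mean with unknown fraction x of Sb-121:
120.9038·x + 122.9042·(1 − x) = 121.75977
(120.9038 − 122.9042)·x = 121.75977 − 122.9042
x = -1.14443 / -2.0004 = 0.57210 → 57.210% Sb-121, 42.790% Sb-123.

42.790%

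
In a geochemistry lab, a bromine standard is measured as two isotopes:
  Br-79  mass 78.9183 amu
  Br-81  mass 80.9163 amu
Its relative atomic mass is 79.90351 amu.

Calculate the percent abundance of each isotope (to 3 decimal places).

Let x be the fractional abundance of Br-79; then Br-81 has abundance 1 − x.
78.9183·x + 80.9163·(1 − x) = 79.90351
(78.9183 − 80.9163)·x = 79.90351 − 80.9163
x = -1.01279 / -1.9980 = 0.50690 → 50.690% Br-79, 49.310% Br-81.

Br-79: 50.690%, Br-81: 49.310%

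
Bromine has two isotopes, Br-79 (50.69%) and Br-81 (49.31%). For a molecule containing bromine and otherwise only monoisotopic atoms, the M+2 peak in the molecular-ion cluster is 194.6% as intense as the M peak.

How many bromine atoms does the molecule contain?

2

For n independent Br atoms, I(M+2)/I(M) = n · (abundance Br-81) / (abundance Br-79) = n · 0.4931/0.5069.
n = 1.946 × 0.5069/0.4931 = 2.00 ≈ 2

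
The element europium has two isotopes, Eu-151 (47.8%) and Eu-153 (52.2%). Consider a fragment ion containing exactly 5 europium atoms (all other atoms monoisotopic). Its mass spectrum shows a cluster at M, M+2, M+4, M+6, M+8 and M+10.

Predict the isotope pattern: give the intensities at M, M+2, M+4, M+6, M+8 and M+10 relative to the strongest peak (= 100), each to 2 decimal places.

7.68 : 41.93 : 91.57 : 100.00 : 54.60 : 11.93

Each Eu atom is independently Eu-151 (p = 0.478) or Eu-153 (q = 0.522); the cluster is the binomial expansion (p + q)^5.
P(M) = 0.478^5 = 0.024954
P(M+2) = 5 × 0.478^4 × 0.522^1 = 0.136255
P(M+4) = 10 × 0.478^3 × 0.522^2 = 0.297594
P(M+6) = 10 × 0.478^2 × 0.522^3 = 0.324988
P(M+8) = 5 × 0.478^1 × 0.522^4 = 0.177452
P(M+10) = 0.522^5 = 0.038757
The M+6 peak is largest (0.324988); scaling to 100 gives 7.68 : 41.93 : 91.57 : 100.00 : 54.60 : 11.93.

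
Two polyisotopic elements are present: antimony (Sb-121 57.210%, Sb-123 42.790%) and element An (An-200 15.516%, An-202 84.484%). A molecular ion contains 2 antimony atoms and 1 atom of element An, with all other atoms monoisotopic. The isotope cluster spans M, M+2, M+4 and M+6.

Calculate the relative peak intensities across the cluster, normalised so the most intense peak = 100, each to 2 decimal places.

11.49 : 79.74 : 100.00 : 34.99

Antimony pattern (n=2): 0.32729841 : 0.48960318 : 0.18309841
Element An pattern (n=1): 0.15516 : 0.84484
Convolve the two distributions (both contribute in 2-u steps):
  M: 0.32729841×0.15516 = 0.050784
  M+2: 0.32729841×0.84484 + 0.48960318×0.15516 = 0.352482
  M+4: 0.48960318×0.84484 + 0.18309841×0.15516 = 0.442046
  M+6: 0.18309841×0.84484 = 0.154689
Scale to base peak (0.442046) = 100: 11.49 : 79.74 : 100.00 : 34.99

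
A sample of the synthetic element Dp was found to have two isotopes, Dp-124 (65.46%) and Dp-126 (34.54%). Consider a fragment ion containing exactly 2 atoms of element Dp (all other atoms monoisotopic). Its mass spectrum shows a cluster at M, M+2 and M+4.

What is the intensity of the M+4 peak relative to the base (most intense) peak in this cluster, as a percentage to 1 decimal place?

(0.6546 + 0.3454)^2 gives M 0.4285, M+2 0.4522, M+4 0.1193; the largest is M+2.
P(M+2) = C(2,1) × 0.6546^1 × 0.3454^1 = 2 × 0.6546 × 0.3454 = 0.452198 (base)
P(M+4) = C(2,2) × 0.6546^0 × 0.3454^2 = 1 × 1.0000 × 0.11930116 = 0.119301
Relative intensity = 0.119301 / 0.452198 × 100 = 26.4

26.4%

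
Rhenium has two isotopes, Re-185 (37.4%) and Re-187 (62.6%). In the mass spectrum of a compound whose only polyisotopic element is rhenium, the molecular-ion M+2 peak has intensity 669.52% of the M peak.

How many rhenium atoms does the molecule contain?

4

For n independent Re atoms, I(M+2)/I(M) = n · (abundance Re-187) / (abundance Re-185) = n · 0.626/0.374.
n = 6.6952 × 0.374/0.626 = 4.00 ≈ 4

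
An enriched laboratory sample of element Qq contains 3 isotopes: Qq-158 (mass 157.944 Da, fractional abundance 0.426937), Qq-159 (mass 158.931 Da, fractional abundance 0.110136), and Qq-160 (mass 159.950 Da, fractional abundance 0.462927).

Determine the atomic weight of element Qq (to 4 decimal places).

158.9813 Da

Weight each isotope mass by its fractional abundance: 0.426937 × 157.944 + 0.110136 × 158.931 + 0.462927 × 159.950
= 67.43214 + 17.50402 + 74.04517 = 158.98133 Da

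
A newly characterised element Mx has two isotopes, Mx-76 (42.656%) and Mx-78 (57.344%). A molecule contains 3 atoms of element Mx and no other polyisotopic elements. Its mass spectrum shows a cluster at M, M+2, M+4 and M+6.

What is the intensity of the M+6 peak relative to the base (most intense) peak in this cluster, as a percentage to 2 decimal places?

(0.42656 + 0.57344)^3 gives M 0.0776, M+2 0.3130, M+4 0.4208, M+6 0.1886; the largest is M+4.
P(M+4) = C(3,2) × 0.42656^1 × 0.57344^2 = 3 × 0.42656 × 0.32883343 = 0.420802 (base)
P(M+6) = C(3,3) × 0.42656^0 × 0.57344^3 = 1 × 1.0000 × 0.18856624 = 0.188566
Relative intensity = 0.188566 / 0.420802 × 100 = 44.81

44.81%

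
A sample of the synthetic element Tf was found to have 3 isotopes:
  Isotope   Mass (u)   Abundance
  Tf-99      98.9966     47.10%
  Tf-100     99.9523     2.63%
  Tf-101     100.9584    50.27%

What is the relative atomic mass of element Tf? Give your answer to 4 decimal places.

Average mass = Σ (abundance × isotope mass) = 0.4710 × 98.9966 + 0.0263 × 99.9523 + 0.5027 × 100.9584
= 46.62740 + 2.62875 + 50.75179 = 100.00794 u

100.0079 u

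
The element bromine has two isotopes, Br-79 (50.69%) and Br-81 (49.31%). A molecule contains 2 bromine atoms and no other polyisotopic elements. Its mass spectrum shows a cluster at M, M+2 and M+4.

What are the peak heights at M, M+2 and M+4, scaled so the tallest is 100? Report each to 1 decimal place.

51.4 : 100.0 : 48.6

Expanding (0.5069 + 0.4931)^2:
P(M) = 0.5069^2 = 0.256948
P(M+2) = 2 × 0.5069^1 × 0.4931^1 = 0.499905
P(M+4) = 0.4931^2 = 0.243148
The M+2 peak is largest (0.499905); scaling to 100 gives 51.4 : 100.0 : 48.6.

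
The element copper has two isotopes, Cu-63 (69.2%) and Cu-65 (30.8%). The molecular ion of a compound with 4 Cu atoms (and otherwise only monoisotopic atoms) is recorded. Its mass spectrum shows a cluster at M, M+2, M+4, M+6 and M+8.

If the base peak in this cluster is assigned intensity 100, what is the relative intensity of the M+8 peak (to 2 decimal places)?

Binomial terms of (0.692 + 0.308)^4: M 0.2293, M+2 0.4083, M+4 0.2726, M+6 0.0809, M+8 0.0090 → M+2 is the base peak.
P(M+2) = C(4,1) × 0.692^3 × 0.308^1 = 4 × 0.33137389 × 0.3080 = 0.408253 (base)
P(M+8) = C(4,4) × 0.692^0 × 0.308^4 = 1 × 1.0000 × 0.00899918 = 0.008999
Relative intensity = 0.008999 / 0.408253 × 100 = 2.20

2.20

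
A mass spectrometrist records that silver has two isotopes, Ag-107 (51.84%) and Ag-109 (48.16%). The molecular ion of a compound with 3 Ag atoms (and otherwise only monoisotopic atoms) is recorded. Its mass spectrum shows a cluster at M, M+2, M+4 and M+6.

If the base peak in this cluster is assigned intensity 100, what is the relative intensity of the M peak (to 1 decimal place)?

Binomial terms of (0.5184 + 0.4816)^3: M 0.1393, M+2 0.3883, M+4 0.3607, M+6 0.1117 → M+2 is the base peak.
P(M+2) = C(3,1) × 0.5184^2 × 0.4816^1 = 3 × 0.26873856 × 0.4816 = 0.388273 (base)
P(M) = C(3,0) × 0.5184^3 × 0.4816^0 = 1 × 0.13931407 × 1.0000 = 0.139314
Relative intensity = 0.139314 / 0.388273 × 100 = 35.9

35.9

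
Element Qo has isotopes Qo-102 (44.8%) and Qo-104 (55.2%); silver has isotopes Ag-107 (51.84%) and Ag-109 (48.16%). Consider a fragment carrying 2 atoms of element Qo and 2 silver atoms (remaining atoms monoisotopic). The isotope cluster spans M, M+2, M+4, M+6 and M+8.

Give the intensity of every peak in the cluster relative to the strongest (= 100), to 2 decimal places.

Element Qo pattern (n=2): 0.200704 : 0.494592 : 0.304704
Silver pattern (n=2): 0.26873856 : 0.49932288 : 0.23193856
Convolve the two distributions (both contribute in 2-u steps):
  M: 0.200704×0.26873856 = 0.053937
  M+2: 0.200704×0.49932288 + 0.494592×0.26873856 = 0.233132
  M+4: 0.200704×0.23193856 + 0.494592×0.49932288 + 0.304704×0.26873856 = 0.375398
  M+6: 0.494592×0.23193856 + 0.304704×0.49932288 = 0.266861
  M+8: 0.304704×0.23193856 = 0.070673
Scale to base peak (0.375398) = 100: 14.37 : 62.10 : 100.00 : 71.09 : 18.83

14.37 : 62.10 : 100.00 : 71.09 : 18.83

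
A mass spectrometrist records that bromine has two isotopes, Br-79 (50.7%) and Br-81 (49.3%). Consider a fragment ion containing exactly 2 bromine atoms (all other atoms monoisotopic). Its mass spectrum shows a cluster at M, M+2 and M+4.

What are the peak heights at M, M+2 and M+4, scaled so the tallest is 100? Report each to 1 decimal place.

Expanding (0.507 + 0.493)^2:
P(M) = 0.507^2 = 0.257049
P(M+2) = 2 × 0.507^1 × 0.493^1 = 0.499902
P(M+4) = 0.493^2 = 0.243049
The M+2 peak is largest (0.499902); scaling to 100 gives 51.4 : 100.0 : 48.6.

51.4 : 100.0 : 48.6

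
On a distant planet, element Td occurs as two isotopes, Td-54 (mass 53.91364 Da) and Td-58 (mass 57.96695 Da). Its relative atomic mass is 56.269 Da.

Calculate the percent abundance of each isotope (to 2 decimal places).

Td-54: 41.89%, Td-58: 58.11%

Writing the weighted mean with unknown fraction x of Td-54:
53.91364·x + 57.96695·(1 − x) = 56.269
(53.91364 − 57.96695)·x = 56.269 − 57.96695
x = -1.69795 / -4.05331 = 0.41890 → 41.89% Td-54, 58.11% Td-58.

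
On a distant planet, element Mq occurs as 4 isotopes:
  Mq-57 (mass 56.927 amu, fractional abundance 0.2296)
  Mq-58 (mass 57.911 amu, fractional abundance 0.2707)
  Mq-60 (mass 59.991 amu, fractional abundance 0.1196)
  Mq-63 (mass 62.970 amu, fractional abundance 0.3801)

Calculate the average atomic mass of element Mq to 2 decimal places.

Ar = Σ fᵢ·mᵢ = 0.2296 × 56.927 + 0.2707 × 57.911 + 0.1196 × 59.991 + 0.3801 × 62.970
= 13.0704 + 15.6765 + 7.1749 + 23.9349 = 59.8567 amu

59.86 amu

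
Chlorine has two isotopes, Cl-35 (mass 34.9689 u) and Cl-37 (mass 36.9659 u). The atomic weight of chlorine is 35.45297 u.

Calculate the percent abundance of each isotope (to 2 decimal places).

Cl-35: 75.76%, Cl-37: 24.24%

Writing the weighted mean with unknown fraction x of Cl-35:
34.9689·x + 36.9659·(1 − x) = 35.45297
(34.9689 − 36.9659)·x = 35.45297 − 36.9659
x = -1.51293 / -1.9970 = 0.75760 → 75.76% Cl-35, 24.24% Cl-37.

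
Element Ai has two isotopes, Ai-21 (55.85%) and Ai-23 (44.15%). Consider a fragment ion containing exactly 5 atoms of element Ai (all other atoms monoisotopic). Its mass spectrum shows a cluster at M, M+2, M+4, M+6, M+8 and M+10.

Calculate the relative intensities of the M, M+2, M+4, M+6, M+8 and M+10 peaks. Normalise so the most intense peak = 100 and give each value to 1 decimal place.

16.0 : 63.3 : 100.0 : 79.1 : 31.2 : 4.9

Each Ai atom is independently Ai-21 (p = 0.5585) or Ai-23 (q = 0.4415); the cluster is the binomial expansion (p + q)^5.
P(M) = 0.5585^5 = 0.054340
P(M+2) = 5 × 0.5585^4 × 0.4415^1 = 0.214780
P(M+4) = 10 × 0.5585^3 × 0.4415^2 = 0.339571
P(M+6) = 10 × 0.5585^2 × 0.4415^3 = 0.268435
P(M+8) = 5 × 0.5585^1 × 0.4415^4 = 0.106100
P(M+10) = 0.4415^5 = 0.016775
The M+4 peak is largest (0.339571); scaling to 100 gives 16.0 : 63.3 : 100.0 : 79.1 : 31.2 : 4.9.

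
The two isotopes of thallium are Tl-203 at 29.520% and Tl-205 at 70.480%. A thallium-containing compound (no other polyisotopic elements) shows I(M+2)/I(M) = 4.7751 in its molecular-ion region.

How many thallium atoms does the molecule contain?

2

For n independent Tl atoms, I(M+2)/I(M) = n · (abundance Tl-205) / (abundance Tl-203) = n · 0.70480/0.29520.
n = 4.7751 × 0.29520/0.70480 = 2.00 ≈ 2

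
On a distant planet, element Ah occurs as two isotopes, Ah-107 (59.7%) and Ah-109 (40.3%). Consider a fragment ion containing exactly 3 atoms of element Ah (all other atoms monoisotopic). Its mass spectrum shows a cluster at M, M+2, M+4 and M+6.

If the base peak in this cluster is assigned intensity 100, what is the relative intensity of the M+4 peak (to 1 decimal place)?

67.5

(0.597 + 0.403)^3 gives M 0.2128, M+2 0.4309, M+4 0.2909, M+6 0.0655; the largest is M+2.
P(M+2) = C(3,1) × 0.597^2 × 0.403^1 = 3 × 0.356409 × 0.4030 = 0.430898 (base)
P(M+4) = C(3,2) × 0.597^1 × 0.403^2 = 3 × 0.5970 × 0.162409 = 0.290875
Relative intensity = 0.290875 / 0.430898 × 100 = 67.5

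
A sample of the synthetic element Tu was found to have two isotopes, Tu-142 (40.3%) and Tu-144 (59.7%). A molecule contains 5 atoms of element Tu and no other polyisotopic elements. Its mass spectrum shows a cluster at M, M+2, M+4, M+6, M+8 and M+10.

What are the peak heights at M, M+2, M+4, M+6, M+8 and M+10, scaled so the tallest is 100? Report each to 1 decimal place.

Each Tu atom is independently Tu-142 (p = 0.403) or Tu-144 (q = 0.597); the cluster is the binomial expansion (p + q)^5.
P(M) = 0.403^5 = 0.010630
P(M+2) = 5 × 0.403^4 × 0.597^1 = 0.078734
P(M+4) = 10 × 0.403^3 × 0.597^2 = 0.233273
P(M+6) = 10 × 0.403^2 × 0.597^3 = 0.345568
P(M+8) = 5 × 0.403^1 × 0.597^4 = 0.255960
P(M+10) = 0.597^5 = 0.075835
The M+6 peak is largest (0.345568); scaling to 100 gives 3.1 : 22.8 : 67.5 : 100.0 : 74.1 : 21.9.

3.1 : 22.8 : 67.5 : 100.0 : 74.1 : 21.9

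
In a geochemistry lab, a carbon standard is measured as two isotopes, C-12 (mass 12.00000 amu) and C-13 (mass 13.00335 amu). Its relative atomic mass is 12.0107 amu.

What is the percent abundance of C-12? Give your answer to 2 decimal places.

Let x be the fractional abundance of C-12; then C-13 has abundance 1 − x.
12.00000·x + 13.00335·(1 − x) = 12.0107
(12.00000 − 13.00335)·x = 12.0107 − 13.00335
x = -0.99265 / -1.00335 = 0.98934 → 98.93% C-12, 1.07% C-13.

98.93%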